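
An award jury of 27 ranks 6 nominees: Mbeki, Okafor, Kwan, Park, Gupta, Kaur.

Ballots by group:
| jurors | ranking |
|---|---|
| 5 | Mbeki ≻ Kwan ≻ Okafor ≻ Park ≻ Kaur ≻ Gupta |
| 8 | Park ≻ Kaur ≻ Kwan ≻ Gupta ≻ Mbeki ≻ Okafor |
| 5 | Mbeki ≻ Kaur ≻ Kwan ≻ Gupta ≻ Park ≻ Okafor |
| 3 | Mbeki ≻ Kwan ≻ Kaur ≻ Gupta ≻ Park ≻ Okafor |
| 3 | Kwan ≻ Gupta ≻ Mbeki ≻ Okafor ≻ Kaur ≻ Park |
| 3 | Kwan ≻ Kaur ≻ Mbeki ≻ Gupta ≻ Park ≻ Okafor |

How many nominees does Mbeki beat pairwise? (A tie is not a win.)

4

Mbeki against each rival (27 jurors):
Mbeki vs Okafor: Mbeki wins 27–0.
Mbeki vs Kwan: 5+5+3 = 13 for Mbeki, 14 for Kwan — Kwan by 14–13.
Mbeki–Park: Mbeki 19–8.
Mbeki vs Gupta: Mbeki, 16–11.
Mbeki vs Kaur: Mbeki is ranked higher on 5+5+3+3 = 16 ballots, Kaur on 11. Mbeki wins 16–11.
Mbeki beats Okafor, Park, Gupta, Kaur; loses to Kwan — 4 pairwise wins.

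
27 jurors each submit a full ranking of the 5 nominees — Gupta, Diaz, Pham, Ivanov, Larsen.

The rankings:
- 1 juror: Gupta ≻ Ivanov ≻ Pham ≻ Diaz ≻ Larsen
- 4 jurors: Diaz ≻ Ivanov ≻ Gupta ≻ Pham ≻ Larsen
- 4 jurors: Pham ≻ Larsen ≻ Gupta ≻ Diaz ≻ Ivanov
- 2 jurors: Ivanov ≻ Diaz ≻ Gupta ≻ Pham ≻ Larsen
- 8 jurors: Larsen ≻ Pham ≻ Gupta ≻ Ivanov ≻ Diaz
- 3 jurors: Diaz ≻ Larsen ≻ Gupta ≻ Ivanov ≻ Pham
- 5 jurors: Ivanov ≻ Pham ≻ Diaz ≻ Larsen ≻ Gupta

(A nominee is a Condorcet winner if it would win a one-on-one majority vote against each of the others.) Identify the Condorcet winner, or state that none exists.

Check each pair by majority over 27 ballots:
Gupta vs Diaz: Diaz wins 14–13.
Gupta vs Pham: Pham, 17–10.
Gupta vs Ivanov: Gupta, 16–11.
Gupta vs Larsen: Larsen, 20–7.
Diaz vs Pham: Pham, 18–9.
Diaz vs Ivanov: 4+4+3 = 11 for Diaz, 16 for Ivanov — Ivanov by 16–11.
Diaz vs Larsen: 15 to 12, Diaz.
Pham vs Ivanov: 12 to 15, Ivanov.
Pham vs Larsen: Pham wins 16–11.
Ivanov vs Larsen: Ivanov is ranked higher on 1+4+2+5 = 12 ballots, Larsen on 15. Larsen wins 15–12.
Every nominee loses at least once (Gupta loses to Diaz; Diaz loses to Pham; Pham loses to Ivanov; Ivanov loses to Gupta; Larsen loses to Diaz). The majority relation contains the cycle Gupta > Ivanov > Diaz > Gupta, so there is no Condorcet winner.

none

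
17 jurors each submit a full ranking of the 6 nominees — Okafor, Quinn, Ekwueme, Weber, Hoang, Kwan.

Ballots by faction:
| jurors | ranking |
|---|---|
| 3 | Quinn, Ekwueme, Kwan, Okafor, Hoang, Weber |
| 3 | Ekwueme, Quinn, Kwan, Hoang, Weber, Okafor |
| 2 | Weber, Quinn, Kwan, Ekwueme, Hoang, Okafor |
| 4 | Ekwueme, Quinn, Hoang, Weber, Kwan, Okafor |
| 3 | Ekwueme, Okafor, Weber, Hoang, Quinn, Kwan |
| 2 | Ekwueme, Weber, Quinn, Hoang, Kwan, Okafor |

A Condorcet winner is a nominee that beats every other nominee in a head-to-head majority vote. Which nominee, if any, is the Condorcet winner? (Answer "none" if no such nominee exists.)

Pairwise majorities:
Okafor vs Quinn: 3 for Okafor, 14 for Quinn — Quinn by 14–3.
Okafor vs Ekwueme: Okafor is ranked higher on 0 ballots, Ekwueme on 17. Ekwueme wins 17–0.
Okafor vs Weber: 6 to 11, Weber.
Okafor vs Hoang: Okafor is ranked higher on 3+3 = 6 ballots, Hoang on 11. Hoang wins 11–6.
Okafor vs Kwan: 3 for Okafor, 14 for Kwan — Kwan by 14–3.
Quinn vs Ekwueme: 3+2 = 5 for Quinn, 12 for Ekwueme — Ekwueme by 12–5.
Quinn vs Weber: 3+3+4 = 10 for Quinn, 7 for Weber — Quinn by 10–7.
Quinn vs Hoang: 14 to 3, Quinn.
Quinn vs Kwan: Quinn is ranked higher on 3+3+2+4+3+2 = 17 ballots, Kwan on 0. Quinn wins 17–0.
Ekwueme vs Weber: Ekwueme is ranked higher on 3+3+4+3+2 = 15 ballots, Weber on 2. Ekwueme wins 15–2.
Ekwueme vs Hoang: Ekwueme preferred on 3+3+2+4+3+2 = 17 ballots; Ekwueme wins 17–0.
Ekwueme vs Kwan: 3+3+4+3+2 = 15 for Ekwueme, 2 for Kwan — Ekwueme by 15–2.
Weber vs Hoang: Weber is ranked higher on 2+3+2 = 7 ballots, Hoang on 10. Hoang wins 10–7.
Weber vs Kwan: Weber preferred on 2+4+3+2 = 11 ballots; Weber wins 11–6.
Hoang vs Kwan: 9 to 8, Hoang.
Ekwueme wins every pairwise contest, so Ekwueme is the Condorcet winner.

Ekwueme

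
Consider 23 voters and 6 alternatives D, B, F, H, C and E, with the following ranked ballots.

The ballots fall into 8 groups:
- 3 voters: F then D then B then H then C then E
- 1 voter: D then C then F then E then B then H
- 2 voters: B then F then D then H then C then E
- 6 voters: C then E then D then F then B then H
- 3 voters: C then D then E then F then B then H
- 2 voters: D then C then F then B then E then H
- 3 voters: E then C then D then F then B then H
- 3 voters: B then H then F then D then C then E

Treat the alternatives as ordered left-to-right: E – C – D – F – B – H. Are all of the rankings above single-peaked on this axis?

yes

Axis positions: E=1, C=2, D=3, F=4, B=5, H=6.
Group 1 (peak F at position 4): ranking walks positions 4-3-5-6-2-1, expanding outward from the peak — single-peaked.
Group 2 (peak D at position 3): ranking walks positions 3-2-4-1-5-6, expanding outward from the peak — single-peaked.
Group 3 (peak B at position 5): ranking walks positions 5-4-3-6-2-1, expanding outward from the peak — single-peaked.
Group 4 (peak C at position 2): ranking walks positions 2-1-3-4-5-6, expanding outward from the peak — single-peaked.
Group 5 (peak C at position 2): ranking walks positions 2-3-1-4-5-6, expanding outward from the peak — single-peaked.
Group 6 (peak D at position 3): ranking walks positions 3-2-4-5-1-6, expanding outward from the peak — single-peaked.
Group 7 (peak E at position 1): ranking walks positions 1-2-3-4-5-6, expanding outward from the peak — single-peaked.
Group 8 (peak B at position 5): ranking walks positions 5-6-4-3-2-1, expanding outward from the peak — single-peaked.
Every ranking is single-peaked on this axis.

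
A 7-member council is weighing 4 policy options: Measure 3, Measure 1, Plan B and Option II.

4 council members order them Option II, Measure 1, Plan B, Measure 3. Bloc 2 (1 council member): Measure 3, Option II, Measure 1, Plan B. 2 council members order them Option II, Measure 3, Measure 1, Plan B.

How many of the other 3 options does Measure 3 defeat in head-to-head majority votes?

0

Measure 3 against each rival (7 council members):
Measure 3 vs Measure 1: 3 to 4, Measure 1.
Measure 3 vs Plan B: 3 to 4, Plan B.
Measure 3 vs Option II: Option II, 6–1.
Measure 3 beats no one; loses to Measure 1, Plan B, Option II — 0 pairwise wins.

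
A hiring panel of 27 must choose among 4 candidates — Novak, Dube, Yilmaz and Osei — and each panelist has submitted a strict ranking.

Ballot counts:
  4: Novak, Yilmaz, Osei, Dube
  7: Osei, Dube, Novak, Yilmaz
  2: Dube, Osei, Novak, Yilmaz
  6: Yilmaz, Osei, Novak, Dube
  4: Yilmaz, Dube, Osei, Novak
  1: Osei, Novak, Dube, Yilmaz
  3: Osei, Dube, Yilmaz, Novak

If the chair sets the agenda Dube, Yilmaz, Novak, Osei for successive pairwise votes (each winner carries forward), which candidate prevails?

Osei

Round 1: Dube vs Yilmaz — 13–14, Yilmaz advances.
Round 2: Yilmaz vs Novak — 13–14, Novak advances.
Round 3: Novak vs Osei — 4–23, Osei advances.
The agenda winner is Osei.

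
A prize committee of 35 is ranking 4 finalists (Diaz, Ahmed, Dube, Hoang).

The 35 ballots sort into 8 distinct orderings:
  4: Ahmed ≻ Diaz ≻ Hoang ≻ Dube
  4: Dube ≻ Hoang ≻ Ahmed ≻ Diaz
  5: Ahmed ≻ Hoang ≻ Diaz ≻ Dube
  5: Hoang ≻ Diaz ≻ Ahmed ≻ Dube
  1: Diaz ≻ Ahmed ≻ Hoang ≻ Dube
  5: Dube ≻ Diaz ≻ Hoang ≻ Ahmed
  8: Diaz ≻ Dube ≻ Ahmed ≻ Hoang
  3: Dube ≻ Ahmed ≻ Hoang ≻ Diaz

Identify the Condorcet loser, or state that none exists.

Head-to-head results (35 jurors):
Diaz vs Ahmed: Diaz preferred on 5+1+5+8 = 19 ballots; Diaz wins 19–16.
Diaz vs Dube: Diaz, 23–12.
Diaz vs Hoang: Diaz, 18–17.
Ahmed vs Dube: Dube wins 20–15.
Ahmed vs Hoang: Ahmed, 21–14.
Dube vs Hoang: Dube is ranked higher on 4+5+8+3 = 20 ballots, Hoang on 15. Dube wins 20–15.
Hoang loses to every other nominee — it is the Condorcet loser.

Hoang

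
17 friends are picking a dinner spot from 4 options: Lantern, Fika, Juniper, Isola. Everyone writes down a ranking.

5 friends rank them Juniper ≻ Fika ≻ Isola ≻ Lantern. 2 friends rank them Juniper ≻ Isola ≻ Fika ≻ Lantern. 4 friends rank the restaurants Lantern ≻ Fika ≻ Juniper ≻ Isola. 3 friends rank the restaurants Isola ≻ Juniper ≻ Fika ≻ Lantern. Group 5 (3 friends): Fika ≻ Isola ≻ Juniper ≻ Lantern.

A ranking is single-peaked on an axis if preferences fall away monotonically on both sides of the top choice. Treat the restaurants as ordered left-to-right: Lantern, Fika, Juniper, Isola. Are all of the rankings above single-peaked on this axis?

no

Axis positions: Lantern=1, Fika=2, Juniper=3, Isola=4.
Group 1 (peak Juniper at position 3): ranking walks positions 3-2-4-1, expanding outward from the peak — single-peaked.
Group 2 (peak Juniper at position 3): ranking walks positions 3-4-2-1, expanding outward from the peak — single-peaked.
Group 3 (peak Lantern at position 1): ranking walks positions 1-2-3-4, expanding outward from the peak — single-peaked.
Group 4 (peak Isola at position 4): ranking walks positions 4-3-2-1, expanding outward from the peak — single-peaked.
Group 5: ranking walks positions 2-4-3-1; Isola is ranked above Juniper even though Juniper lies between Isola and the peak Fika on the axis — preferences dip and rise again. Not single-peaked.
Group 5 violates single-peakedness, so the profile is not single-peaked on this axis.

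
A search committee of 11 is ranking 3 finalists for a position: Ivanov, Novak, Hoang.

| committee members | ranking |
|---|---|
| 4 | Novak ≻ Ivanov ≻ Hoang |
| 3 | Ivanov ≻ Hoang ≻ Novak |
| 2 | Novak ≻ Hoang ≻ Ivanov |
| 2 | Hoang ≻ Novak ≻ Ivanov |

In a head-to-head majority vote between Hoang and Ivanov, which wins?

Ballots ranking Hoang above Ivanov: 2 + 2 = 4.
Ballots ranking Ivanov above Hoang: 11 − 4 = 7.
Ivanov wins the head-to-head 7–4.

Ivanov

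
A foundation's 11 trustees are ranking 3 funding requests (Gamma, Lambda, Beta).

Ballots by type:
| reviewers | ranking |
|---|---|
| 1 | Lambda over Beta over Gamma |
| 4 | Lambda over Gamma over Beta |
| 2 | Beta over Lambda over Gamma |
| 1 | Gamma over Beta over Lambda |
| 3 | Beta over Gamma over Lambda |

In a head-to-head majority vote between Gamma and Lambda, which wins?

Ballots ranking Gamma above Lambda: 1 + 3 = 4.
Ballots ranking Lambda above Gamma: 11 − 4 = 7.
Lambda wins the head-to-head 7–4.

Lambda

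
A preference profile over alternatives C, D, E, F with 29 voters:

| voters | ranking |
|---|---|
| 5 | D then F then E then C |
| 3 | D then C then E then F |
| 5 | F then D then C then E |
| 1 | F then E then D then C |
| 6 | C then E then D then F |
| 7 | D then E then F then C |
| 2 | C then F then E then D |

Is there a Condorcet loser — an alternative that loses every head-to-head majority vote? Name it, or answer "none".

none

Head-to-head results (29 voters):
C vs D: D, 21–8.
C vs E: C, 16–13.
C vs F: 11 to 18, F.
D vs E: D wins 20–9.
D vs F: 21 to 8, D.
E vs F: 16 to 13, E.
Each alternative has at least one pairwise win (C beats E; D beats C; E beats F; F beats C) — no Condorcet loser.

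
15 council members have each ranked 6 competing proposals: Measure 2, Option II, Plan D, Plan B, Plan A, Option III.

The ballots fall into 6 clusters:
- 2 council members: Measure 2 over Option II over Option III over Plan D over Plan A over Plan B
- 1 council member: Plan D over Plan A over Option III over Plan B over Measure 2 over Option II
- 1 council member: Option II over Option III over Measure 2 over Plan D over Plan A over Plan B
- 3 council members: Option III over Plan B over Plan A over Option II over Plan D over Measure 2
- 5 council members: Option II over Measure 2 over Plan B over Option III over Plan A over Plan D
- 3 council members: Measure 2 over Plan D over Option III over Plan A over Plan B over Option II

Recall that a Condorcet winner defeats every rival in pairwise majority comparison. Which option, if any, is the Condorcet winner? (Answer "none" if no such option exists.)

Pairwise majorities:
Measure 2–Option II: Option II 9–6.
Measure 2 vs Plan D: Measure 2, 11–4.
Measure 2 vs Plan B: Measure 2, 11–4.
Measure 2 vs Plan A: Measure 2 wins 11–4.
Measure 2 vs Option III: Measure 2 wins 10–5.
Option II vs Plan D: Option II wins 11–4.
Option II vs Plan B: Option II, 8–7.
Option II vs Plan A: Option II wins 8–7.
Option II vs Option III: Option II, 8–7.
Plan D vs Plan B: Plan B wins 8–7.
Plan D vs Plan A: Plan A, 8–7.
Plan D vs Option III: Option III wins 11–4.
Plan B–Plan A: Plan B 8–7.
Plan B vs Option III: Option III, 10–5.
Plan A vs Option III: Option III, 14–1.
Option II wins every pairwise contest, so Option II is the Condorcet winner.

Option II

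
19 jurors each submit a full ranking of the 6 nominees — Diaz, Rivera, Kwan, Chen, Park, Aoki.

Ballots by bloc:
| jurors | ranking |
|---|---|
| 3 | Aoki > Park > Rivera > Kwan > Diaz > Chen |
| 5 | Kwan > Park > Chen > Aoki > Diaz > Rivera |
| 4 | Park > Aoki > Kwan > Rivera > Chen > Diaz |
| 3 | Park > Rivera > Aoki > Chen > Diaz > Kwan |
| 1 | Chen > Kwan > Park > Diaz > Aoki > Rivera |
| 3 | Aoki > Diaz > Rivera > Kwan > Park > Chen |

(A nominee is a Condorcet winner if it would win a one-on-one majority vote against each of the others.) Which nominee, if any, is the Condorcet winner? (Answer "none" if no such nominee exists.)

Park

Pairwise majorities:
Diaz vs Rivera: Rivera wins 10–9.
Diaz vs Kwan: Diaz preferred on 3+3 = 6 ballots; Kwan wins 13–6.
Diaz vs Chen: Diaz is ranked higher on 3+3 = 6 ballots, Chen on 13. Chen wins 13–6.
Diaz vs Park: Diaz preferred on 3 ballots; Park wins 16–3.
Diaz vs Aoki: Aoki wins 18–1.
Rivera vs Kwan: Kwan, 10–9.
Rivera vs Chen: Rivera preferred on 3+4+3+3 = 13 ballots; Rivera wins 13–6.
Rivera vs Park: Park wins 16–3.
Rivera vs Aoki: 3 to 16, Aoki.
Kwan vs Chen: 3+5+4+3 = 15 for Kwan, 4 for Chen — Kwan by 15–4.
Kwan vs Park: 9 to 10, Park.
Kwan vs Aoki: Aoki wins 13–6.
Chen vs Park: Park, 18–1.
Chen–Aoki: Aoki 13–6.
Park vs Aoki: 5+4+3+1 = 13 for Park, 6 for Aoki — Park by 13–6.
Park wins every pairwise contest, so Park is the Condorcet winner.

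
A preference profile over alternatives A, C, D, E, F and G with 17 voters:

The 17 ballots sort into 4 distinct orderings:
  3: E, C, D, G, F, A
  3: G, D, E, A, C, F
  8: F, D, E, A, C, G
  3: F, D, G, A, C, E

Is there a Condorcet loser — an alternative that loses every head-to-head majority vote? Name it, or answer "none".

Pairwise majorities:
A vs C: A is ranked higher on 3+8+3 = 14 ballots, C on 3. A wins 14–3.
A vs D: D, 17–0.
A vs E: E, 14–3.
A vs F: F, 14–3.
A vs G: G wins 9–8.
C vs D: 3 to 14, D.
C–E: E 14–3.
C vs F: F, 11–6.
C vs G: C wins 11–6.
D vs E: D preferred on 3+8+3 = 14 ballots; D wins 14–3.
D vs F: F, 11–6.
D vs G: D wins 14–3.
E vs F: 6 to 11, F.
E vs G: 3+8 = 11 for E, 6 for G — E by 11–6.
F vs G: F wins 11–6.
No alternative is winless: A beats C; C beats G; D beats A; E beats A; F beats A; G beats A. There is no Condorcet loser.

none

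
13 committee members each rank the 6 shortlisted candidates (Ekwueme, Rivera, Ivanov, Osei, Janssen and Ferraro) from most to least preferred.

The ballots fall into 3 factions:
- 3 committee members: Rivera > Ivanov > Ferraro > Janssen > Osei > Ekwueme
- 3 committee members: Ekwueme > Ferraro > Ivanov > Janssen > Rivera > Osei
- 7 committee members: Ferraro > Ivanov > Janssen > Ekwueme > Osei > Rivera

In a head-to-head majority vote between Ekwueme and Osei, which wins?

Ekwueme

Ballots ranking Ekwueme above Osei: 3 + 7 = 10.
Ballots ranking Osei above Ekwueme: 13 − 10 = 3.
Ekwueme wins the head-to-head 10–3.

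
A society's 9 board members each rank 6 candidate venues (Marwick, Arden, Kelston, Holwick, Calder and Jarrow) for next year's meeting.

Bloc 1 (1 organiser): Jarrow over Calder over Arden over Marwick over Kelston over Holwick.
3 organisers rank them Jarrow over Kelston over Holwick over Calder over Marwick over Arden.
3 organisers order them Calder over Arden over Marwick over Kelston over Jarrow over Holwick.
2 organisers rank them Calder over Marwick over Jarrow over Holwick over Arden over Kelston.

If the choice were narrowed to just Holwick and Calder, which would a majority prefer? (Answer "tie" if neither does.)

Ballots ranking Holwick above Calder: 3.
Ballots ranking Calder above Holwick: 9 − 3 = 6.
Calder wins the head-to-head 6–3.

Calder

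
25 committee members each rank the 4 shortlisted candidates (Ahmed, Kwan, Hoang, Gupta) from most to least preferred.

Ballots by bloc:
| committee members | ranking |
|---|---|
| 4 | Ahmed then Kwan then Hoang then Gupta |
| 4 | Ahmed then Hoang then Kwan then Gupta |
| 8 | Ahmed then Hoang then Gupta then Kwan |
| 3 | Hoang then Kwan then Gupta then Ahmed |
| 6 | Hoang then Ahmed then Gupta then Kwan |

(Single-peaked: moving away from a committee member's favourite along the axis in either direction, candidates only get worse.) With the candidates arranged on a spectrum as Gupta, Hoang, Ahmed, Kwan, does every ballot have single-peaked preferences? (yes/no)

Axis positions: Gupta=1, Hoang=2, Ahmed=3, Kwan=4.
Bloc 1 (peak Ahmed at position 3): ranking walks positions 3-4-2-1, expanding outward from the peak — single-peaked.
Bloc 2 (peak Ahmed at position 3): ranking walks positions 3-2-4-1, expanding outward from the peak — single-peaked.
Bloc 3 (peak Ahmed at position 3): ranking walks positions 3-2-1-4, expanding outward from the peak — single-peaked.
Bloc 4: ranking walks positions 2-4-1-3; Kwan is ranked above Ahmed even though Ahmed lies between Kwan and the peak Hoang on the axis — preferences dip and rise again. Not single-peaked.
Bloc 5 (peak Hoang at position 2): ranking walks positions 2-3-1-4, expanding outward from the peak — single-peaked.
Bloc 4 violates single-peakedness, so the profile is not single-peaked on this axis.

no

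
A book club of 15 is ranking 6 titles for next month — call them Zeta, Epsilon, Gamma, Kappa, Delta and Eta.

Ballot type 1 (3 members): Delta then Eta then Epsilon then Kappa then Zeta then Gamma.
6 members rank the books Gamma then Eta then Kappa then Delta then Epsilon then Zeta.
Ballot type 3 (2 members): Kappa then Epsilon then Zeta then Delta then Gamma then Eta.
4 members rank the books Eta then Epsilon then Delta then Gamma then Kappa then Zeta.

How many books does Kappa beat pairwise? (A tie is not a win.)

3

Kappa against each rival (15 members):
Kappa vs Zeta: 3+6+2+4 = 15 for Kappa, 0 for Zeta — Kappa by 15–0.
Kappa vs Epsilon: Kappa, 8–7.
Kappa vs Gamma: Kappa is ranked higher on 3+2 = 5 ballots, Gamma on 10. Gamma wins 10–5.
Kappa vs Delta: 8 to 7, Kappa.
Kappa vs Eta: Eta wins 13–2.
Kappa beats Zeta, Epsilon, Delta; loses to Gamma, Eta — 3 pairwise wins.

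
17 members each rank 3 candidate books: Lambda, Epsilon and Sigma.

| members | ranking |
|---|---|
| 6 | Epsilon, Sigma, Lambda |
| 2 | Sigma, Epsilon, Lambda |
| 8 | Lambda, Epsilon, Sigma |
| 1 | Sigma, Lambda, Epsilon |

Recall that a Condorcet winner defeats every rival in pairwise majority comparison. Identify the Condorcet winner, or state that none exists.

Check each pair by majority over 17 ballots:
Lambda vs Epsilon: 8+1 = 9 for Lambda, 8 for Epsilon — Lambda by 9–8.
Lambda vs Sigma: Lambda is ranked higher on 8 ballots, Sigma on 9. Sigma wins 9–8.
Epsilon vs Sigma: 14 to 3, Epsilon.
No book is unbeaten: Lambda loses to Sigma; Epsilon loses to Lambda; Sigma loses to Epsilon. In particular Lambda beats Epsilon beats Sigma beats Lambda is a majority cycle — no Condorcet winner exists.

none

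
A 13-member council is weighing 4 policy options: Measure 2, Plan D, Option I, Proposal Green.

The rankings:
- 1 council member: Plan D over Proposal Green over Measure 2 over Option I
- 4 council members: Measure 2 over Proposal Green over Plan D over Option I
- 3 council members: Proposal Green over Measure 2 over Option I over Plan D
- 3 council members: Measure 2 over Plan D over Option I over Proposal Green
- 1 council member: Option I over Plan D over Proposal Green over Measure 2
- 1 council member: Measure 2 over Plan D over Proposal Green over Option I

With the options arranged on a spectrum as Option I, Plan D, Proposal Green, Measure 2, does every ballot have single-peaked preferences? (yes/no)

no

Axis positions: Option I=1, Plan D=2, Proposal Green=3, Measure 2=4.
Group 1 (peak Plan D at position 2): ranking walks positions 2-3-4-1, expanding outward from the peak — single-peaked.
Group 2 (peak Measure 2 at position 4): ranking walks positions 4-3-2-1, expanding outward from the peak — single-peaked.
Group 3: ranking walks positions 3-4-1-2; Option I is ranked above Plan D even though Plan D lies between Option I and the peak Proposal Green on the axis — preferences dip and rise again. Not single-peaked.
Group 4: ranking walks positions 4-2-1-3; Plan D is ranked above Proposal Green even though Proposal Green lies between Plan D and the peak Measure 2 on the axis — preferences dip and rise again. Not single-peaked.
Group 5 (peak Option I at position 1): ranking walks positions 1-2-3-4, expanding outward from the peak — single-peaked.
Group 6: ranking walks positions 4-2-3-1; Plan D is ranked above Proposal Green even though Proposal Green lies between Plan D and the peak Measure 2 on the axis — preferences dip and rise again. Not single-peaked.
Group 3 violates single-peakedness, so the profile is not single-peaked on this axis.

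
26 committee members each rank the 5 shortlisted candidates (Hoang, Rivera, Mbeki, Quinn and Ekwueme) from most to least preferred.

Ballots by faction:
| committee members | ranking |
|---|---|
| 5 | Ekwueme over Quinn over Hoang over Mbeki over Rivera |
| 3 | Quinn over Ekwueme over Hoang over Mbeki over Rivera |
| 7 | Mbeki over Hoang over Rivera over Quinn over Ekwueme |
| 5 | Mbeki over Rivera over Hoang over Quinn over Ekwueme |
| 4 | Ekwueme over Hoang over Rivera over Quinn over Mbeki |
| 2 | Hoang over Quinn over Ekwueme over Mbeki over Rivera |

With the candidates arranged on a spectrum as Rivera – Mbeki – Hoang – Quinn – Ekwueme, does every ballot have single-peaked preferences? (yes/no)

no

Axis positions: Rivera=1, Mbeki=2, Hoang=3, Quinn=4, Ekwueme=5.
Faction 1 (peak Ekwueme at position 5): ranking walks positions 5-4-3-2-1, expanding outward from the peak — single-peaked.
Faction 2 (peak Quinn at position 4): ranking walks positions 4-5-3-2-1, expanding outward from the peak — single-peaked.
Faction 3 (peak Mbeki at position 2): ranking walks positions 2-3-1-4-5, expanding outward from the peak — single-peaked.
Faction 4 (peak Mbeki at position 2): ranking walks positions 2-1-3-4-5, expanding outward from the peak — single-peaked.
Faction 5: ranking walks positions 5-3-1-4-2; Hoang is ranked above Quinn even though Quinn lies between Hoang and the peak Ekwueme on the axis — preferences dip and rise again. Not single-peaked.
Faction 6 (peak Hoang at position 3): ranking walks positions 3-4-5-2-1, expanding outward from the peak — single-peaked.
Faction 5 violates single-peakedness, so the profile is not single-peaked on this axis.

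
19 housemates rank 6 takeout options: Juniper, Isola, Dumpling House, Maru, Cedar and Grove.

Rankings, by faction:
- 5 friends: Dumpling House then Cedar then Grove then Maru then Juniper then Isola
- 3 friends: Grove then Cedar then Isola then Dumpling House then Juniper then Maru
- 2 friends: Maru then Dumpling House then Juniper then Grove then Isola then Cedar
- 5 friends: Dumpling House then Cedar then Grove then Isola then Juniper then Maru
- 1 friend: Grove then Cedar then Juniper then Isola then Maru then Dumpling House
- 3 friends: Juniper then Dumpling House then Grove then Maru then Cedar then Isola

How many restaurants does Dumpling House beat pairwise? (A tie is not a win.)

Dumpling House against each rival (19 friends):
Dumpling House vs Juniper: Dumpling House, 15–4.
Dumpling House vs Isola: Dumpling House is ranked higher on 5+2+5+3 = 15 ballots, Isola on 4. Dumpling House wins 15–4.
Dumpling House vs Maru: Dumpling House is ranked higher on 5+3+5+3 = 16 ballots, Maru on 3. Dumpling House wins 16–3.
Dumpling House vs Cedar: 15 to 4, Dumpling House.
Dumpling House–Grove: Dumpling House 15–4.
Dumpling House beats Juniper, Isola, Maru, Cedar, Grove — 5 pairwise wins.

5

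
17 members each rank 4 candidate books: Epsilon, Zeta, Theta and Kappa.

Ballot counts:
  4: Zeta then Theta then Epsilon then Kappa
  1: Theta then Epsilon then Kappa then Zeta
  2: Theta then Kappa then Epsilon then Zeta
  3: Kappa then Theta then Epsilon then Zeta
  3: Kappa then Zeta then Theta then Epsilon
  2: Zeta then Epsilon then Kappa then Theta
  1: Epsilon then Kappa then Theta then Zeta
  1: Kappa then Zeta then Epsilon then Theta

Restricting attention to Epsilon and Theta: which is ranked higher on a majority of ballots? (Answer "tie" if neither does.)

Theta

Ballots ranking Epsilon above Theta: 2 + 1 + 1 = 4.
Ballots ranking Theta above Epsilon: 17 − 4 = 13.
Theta wins the head-to-head 13–4.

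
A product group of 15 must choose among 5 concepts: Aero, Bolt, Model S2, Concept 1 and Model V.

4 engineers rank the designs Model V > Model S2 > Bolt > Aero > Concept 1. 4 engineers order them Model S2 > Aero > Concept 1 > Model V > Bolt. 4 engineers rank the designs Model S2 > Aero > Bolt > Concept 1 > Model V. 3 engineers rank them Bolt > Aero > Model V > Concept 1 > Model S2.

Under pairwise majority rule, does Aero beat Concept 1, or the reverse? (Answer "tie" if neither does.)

Aero

Ballots ranking Aero above Concept 1: 4 + 4 + 4 + 3 = 15.
Ballots ranking Concept 1 above Aero: 15 − 15 = 0.
Aero wins the head-to-head 15–0.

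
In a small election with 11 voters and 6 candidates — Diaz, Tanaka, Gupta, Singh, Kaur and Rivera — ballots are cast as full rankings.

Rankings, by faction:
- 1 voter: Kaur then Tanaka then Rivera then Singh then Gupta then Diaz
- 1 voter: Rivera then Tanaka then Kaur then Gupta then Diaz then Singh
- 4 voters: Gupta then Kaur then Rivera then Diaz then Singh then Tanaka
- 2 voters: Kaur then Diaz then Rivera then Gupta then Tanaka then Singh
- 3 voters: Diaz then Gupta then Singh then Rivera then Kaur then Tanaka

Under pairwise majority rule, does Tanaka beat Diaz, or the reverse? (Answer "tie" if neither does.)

Diaz

Ballots ranking Tanaka above Diaz: 1 + 1 = 2.
Ballots ranking Diaz above Tanaka: 11 − 2 = 9.
Diaz wins the head-to-head 9–2.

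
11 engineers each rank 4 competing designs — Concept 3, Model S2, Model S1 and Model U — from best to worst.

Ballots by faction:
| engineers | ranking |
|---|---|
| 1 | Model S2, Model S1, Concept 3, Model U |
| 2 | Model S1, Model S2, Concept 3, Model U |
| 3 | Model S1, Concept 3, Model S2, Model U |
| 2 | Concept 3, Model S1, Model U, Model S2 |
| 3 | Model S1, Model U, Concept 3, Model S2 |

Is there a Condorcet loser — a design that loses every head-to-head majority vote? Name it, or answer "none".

Model U

Pairwise majorities:
Concept 3 vs Model S2: Concept 3, 8–3.
Concept 3 vs Model S1: 2 to 9, Model S1.
Concept 3 vs Model U: Concept 3 preferred on 1+2+3+2 = 8 ballots; Concept 3 wins 8–3.
Model S2–Model S1: Model S1 10–1.
Model S2–Model U: Model S2 6–5.
Model S1 vs Model U: 1+2+3+2+3 = 11 for Model S1, 0 for Model U — Model S1 by 11–0.
Model U is beaten in every head-to-head and is the Condorcet loser.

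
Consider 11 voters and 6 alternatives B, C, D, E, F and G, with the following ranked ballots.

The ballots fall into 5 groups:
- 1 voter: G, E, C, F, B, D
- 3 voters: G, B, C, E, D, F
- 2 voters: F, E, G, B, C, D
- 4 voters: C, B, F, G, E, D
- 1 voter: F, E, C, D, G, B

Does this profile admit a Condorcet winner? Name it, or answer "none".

none

Check each pair by majority over 11 ballots:
B vs C: C wins 6–5.
B vs D: B, 10–1.
B–E: B 7–4.
B vs F: B wins 7–4.
B–G: G 7–4.
C–D: C 11–0.
C vs E: C, 7–4.
C vs F: C wins 8–3.
C–G: G 6–5.
D–E: E 11–0.
D vs F: F, 8–3.
D vs G: G, 10–1.
E vs F: F, 7–4.
E vs G: G, 8–3.
F vs G: F wins 7–4.
Every alternative loses at least once (B loses to C; C loses to G; D loses to B; E loses to B; F loses to B; G loses to F). The majority relation contains the cycle B beats F beats G beats B, so there is no Condorcet winner.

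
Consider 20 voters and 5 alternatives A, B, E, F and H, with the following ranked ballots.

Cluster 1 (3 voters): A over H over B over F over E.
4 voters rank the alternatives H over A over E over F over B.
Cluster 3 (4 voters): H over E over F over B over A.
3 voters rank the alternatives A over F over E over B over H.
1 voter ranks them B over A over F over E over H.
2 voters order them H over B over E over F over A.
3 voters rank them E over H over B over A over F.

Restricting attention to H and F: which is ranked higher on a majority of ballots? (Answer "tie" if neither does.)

H

Ballots ranking H above F: 3 + 4 + 4 + 2 + 3 = 16.
Ballots ranking F above H: 20 − 16 = 4.
H wins the head-to-head 16–4.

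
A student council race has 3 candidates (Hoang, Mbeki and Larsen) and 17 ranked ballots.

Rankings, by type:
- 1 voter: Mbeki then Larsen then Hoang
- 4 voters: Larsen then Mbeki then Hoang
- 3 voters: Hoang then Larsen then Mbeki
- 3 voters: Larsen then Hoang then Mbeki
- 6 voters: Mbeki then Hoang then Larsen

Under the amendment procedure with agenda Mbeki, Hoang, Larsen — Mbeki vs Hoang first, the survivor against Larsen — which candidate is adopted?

Round 1: Mbeki vs Hoang — 11–6, Mbeki advances.
Round 2: Mbeki vs Larsen — 7–10, Larsen advances.
Larsen survives the agenda.

Larsen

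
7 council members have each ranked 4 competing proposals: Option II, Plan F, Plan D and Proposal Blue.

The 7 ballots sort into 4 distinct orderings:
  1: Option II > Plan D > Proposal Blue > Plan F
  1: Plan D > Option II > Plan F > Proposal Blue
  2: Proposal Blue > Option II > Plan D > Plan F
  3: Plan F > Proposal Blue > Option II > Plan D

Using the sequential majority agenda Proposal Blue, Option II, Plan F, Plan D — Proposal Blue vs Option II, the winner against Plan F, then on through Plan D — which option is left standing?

Plan D

Round 1: Proposal Blue vs Option II — 5–2, Proposal Blue advances.
Round 2: Proposal Blue vs Plan F — 3–4, Plan F advances.
Round 3: Plan F vs Plan D — 3–4, Plan D advances.
Plan D survives the agenda.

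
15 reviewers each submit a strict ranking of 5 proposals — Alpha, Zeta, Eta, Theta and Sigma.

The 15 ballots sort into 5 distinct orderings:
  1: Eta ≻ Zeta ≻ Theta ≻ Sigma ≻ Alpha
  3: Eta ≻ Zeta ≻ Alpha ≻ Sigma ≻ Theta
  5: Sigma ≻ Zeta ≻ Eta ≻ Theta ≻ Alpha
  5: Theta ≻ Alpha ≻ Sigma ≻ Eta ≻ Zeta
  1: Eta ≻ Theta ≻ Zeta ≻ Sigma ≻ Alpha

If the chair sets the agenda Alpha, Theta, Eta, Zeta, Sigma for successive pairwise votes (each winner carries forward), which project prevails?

Sigma

Round 1: Alpha vs Theta — 3–12, Theta advances.
Round 2: Theta vs Eta — 5–10, Eta advances.
Round 3: Eta vs Zeta — 10–5, Eta advances.
Round 4: Eta vs Sigma — 5–10, Sigma advances.
Sigma survives the agenda.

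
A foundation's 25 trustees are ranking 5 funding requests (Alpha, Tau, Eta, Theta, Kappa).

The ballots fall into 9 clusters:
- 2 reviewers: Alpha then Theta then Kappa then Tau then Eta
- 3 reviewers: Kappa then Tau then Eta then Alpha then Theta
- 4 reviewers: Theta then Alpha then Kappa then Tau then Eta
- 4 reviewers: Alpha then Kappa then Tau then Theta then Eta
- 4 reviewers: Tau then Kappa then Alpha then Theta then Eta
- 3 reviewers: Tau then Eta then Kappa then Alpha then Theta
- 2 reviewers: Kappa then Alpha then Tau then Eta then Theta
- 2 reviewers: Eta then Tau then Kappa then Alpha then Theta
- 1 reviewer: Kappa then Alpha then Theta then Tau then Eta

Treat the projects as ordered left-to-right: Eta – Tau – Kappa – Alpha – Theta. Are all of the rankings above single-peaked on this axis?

Axis positions: Eta=1, Tau=2, Kappa=3, Alpha=4, Theta=5.
Cluster 1 (peak Alpha at position 4): ranking walks positions 4-5-3-2-1, expanding outward from the peak — single-peaked.
Cluster 2 (peak Kappa at position 3): ranking walks positions 3-2-1-4-5, expanding outward from the peak — single-peaked.
Cluster 3 (peak Theta at position 5): ranking walks positions 5-4-3-2-1, expanding outward from the peak — single-peaked.
Cluster 4 (peak Alpha at position 4): ranking walks positions 4-3-2-5-1, expanding outward from the peak — single-peaked.
Cluster 5 (peak Tau at position 2): ranking walks positions 2-3-4-5-1, expanding outward from the peak — single-peaked.
Cluster 6 (peak Tau at position 2): ranking walks positions 2-1-3-4-5, expanding outward from the peak — single-peaked.
Cluster 7 (peak Kappa at position 3): ranking walks positions 3-4-2-1-5, expanding outward from the peak — single-peaked.
Cluster 8 (peak Eta at position 1): ranking walks positions 1-2-3-4-5, expanding outward from the peak — single-peaked.
Cluster 9 (peak Kappa at position 3): ranking walks positions 3-4-5-2-1, expanding outward from the peak — single-peaked.
Every ranking is single-peaked on this axis.

yes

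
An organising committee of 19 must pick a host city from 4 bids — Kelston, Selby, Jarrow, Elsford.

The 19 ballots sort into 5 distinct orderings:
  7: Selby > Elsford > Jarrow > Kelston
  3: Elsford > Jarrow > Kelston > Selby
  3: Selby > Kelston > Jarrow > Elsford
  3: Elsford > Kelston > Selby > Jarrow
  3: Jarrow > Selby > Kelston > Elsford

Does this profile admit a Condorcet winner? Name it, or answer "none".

Check each pair by majority over 19 ballots:
Kelston vs Selby: 3+3 = 6 for Kelston, 13 for Selby — Selby by 13–6.
Kelston vs Jarrow: 6 to 13, Jarrow.
Kelston vs Elsford: 3+3 = 6 for Kelston, 13 for Elsford — Elsford by 13–6.
Selby vs Jarrow: 13 to 6, Selby.
Selby vs Elsford: Selby preferred on 7+3+3 = 13 ballots; Selby wins 13–6.
Jarrow vs Elsford: 6 to 13, Elsford.
Selby beats each of Kelston, Jarrow, Elsford — Selby is the Condorcet winner.

Selby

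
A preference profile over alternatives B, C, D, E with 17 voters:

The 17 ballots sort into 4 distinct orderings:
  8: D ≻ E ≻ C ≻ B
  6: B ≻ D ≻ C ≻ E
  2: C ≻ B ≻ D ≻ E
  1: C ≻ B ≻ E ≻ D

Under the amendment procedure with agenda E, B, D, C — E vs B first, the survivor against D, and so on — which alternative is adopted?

Round 1: E vs B — 8–9, B advances.
Round 2: B vs D — 9–8, B advances.
Round 3: B vs C — 6–11, C advances.
The agenda winner is C.

C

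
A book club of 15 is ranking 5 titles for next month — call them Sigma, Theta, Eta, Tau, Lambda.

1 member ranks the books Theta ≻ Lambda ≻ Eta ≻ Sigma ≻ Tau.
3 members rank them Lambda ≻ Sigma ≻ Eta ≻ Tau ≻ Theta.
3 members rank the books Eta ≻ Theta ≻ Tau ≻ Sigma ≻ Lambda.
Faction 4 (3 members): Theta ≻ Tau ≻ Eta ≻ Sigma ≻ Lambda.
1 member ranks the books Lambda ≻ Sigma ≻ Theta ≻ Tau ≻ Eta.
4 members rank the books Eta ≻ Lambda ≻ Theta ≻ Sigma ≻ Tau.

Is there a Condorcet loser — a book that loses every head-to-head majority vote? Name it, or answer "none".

Head-to-head results (15 members):
Sigma vs Theta: Sigma preferred on 3+1 = 4 ballots; Theta wins 11–4.
Sigma–Eta: Eta 11–4.
Sigma vs Tau: Sigma preferred on 1+3+1+4 = 9 ballots; Sigma wins 9–6.
Sigma–Lambda: Lambda 9–6.
Theta vs Eta: Eta wins 10–5.
Theta vs Tau: Theta wins 12–3.
Theta vs Lambda: 1+3+3 = 7 for Theta, 8 for Lambda — Lambda by 8–7.
Eta vs Tau: Eta is ranked higher on 1+3+3+4 = 11 ballots, Tau on 4. Eta wins 11–4.
Eta vs Lambda: Eta, 10–5.
Tau vs Lambda: Lambda wins 9–6.
Tau loses to every other book — it is the Condorcet loser.

Tau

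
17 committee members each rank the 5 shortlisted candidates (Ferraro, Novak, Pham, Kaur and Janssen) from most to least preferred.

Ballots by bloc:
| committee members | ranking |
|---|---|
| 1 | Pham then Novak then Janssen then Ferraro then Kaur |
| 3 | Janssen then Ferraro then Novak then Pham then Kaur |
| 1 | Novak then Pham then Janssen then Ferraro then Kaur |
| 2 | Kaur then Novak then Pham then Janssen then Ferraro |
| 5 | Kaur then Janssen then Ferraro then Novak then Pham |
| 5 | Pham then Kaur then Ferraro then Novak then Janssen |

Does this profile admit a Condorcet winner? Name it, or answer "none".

none

Check each pair by majority over 17 ballots:
Ferraro vs Novak: 3+5+5 = 13 for Ferraro, 4 for Novak — Ferraro by 13–4.
Ferraro vs Pham: 8 to 9, Pham.
Ferraro vs Kaur: 5 to 12, Kaur.
Ferraro vs Janssen: 5 for Ferraro, 12 for Janssen — Janssen by 12–5.
Novak vs Pham: Novak preferred on 3+1+2+5 = 11 ballots; Novak wins 11–6.
Novak vs Kaur: 1+3+1 = 5 for Novak, 12 for Kaur — Kaur by 12–5.
Novak vs Janssen: 1+1+2+5 = 9 for Novak, 8 for Janssen — Novak by 9–8.
Pham vs Kaur: Pham is ranked higher on 1+3+1+5 = 10 ballots, Kaur on 7. Pham wins 10–7.
Pham vs Janssen: 9 to 8, Pham.
Kaur vs Janssen: 2+5+5 = 12 for Kaur, 5 for Janssen — Kaur by 12–5.
No candidate is unbeaten: Ferraro loses to Pham; Novak loses to Ferraro; Pham loses to Novak; Kaur loses to Pham; Janssen loses to Novak. In particular Ferraro > Novak > Pham > Ferraro is a majority cycle — no Condorcet winner exists.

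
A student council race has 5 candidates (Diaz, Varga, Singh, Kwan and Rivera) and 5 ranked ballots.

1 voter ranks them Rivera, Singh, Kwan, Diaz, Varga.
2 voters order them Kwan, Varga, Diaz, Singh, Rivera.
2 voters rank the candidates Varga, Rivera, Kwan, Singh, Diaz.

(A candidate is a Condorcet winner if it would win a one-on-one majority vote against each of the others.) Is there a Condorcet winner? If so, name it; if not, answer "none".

none

Head-to-head results (5 voters):
Diaz vs Varga: Varga, 4–1.
Diaz vs Singh: 2 to 3, Singh.
Diaz vs Kwan: 0 for Diaz, 5 for Kwan — Kwan by 5–0.
Diaz–Rivera: Rivera 3–2.
Varga vs Singh: 2+2 = 4 for Varga, 1 for Singh — Varga by 4–1.
Varga vs Kwan: Kwan wins 3–2.
Varga–Rivera: Varga 4–1.
Singh vs Kwan: 1 for Singh, 4 for Kwan — Kwan by 4–1.
Singh vs Rivera: Singh is ranked higher on 2 ballots, Rivera on 3. Rivera wins 3–2.
Kwan vs Rivera: Rivera, 3–2.
No candidate is unbeaten: Diaz loses to Varga; Varga loses to Kwan; Singh loses to Varga; Kwan loses to Rivera; Rivera loses to Varga. In particular Varga beats Rivera beats Kwan beats Varga is a majority cycle — no Condorcet winner exists.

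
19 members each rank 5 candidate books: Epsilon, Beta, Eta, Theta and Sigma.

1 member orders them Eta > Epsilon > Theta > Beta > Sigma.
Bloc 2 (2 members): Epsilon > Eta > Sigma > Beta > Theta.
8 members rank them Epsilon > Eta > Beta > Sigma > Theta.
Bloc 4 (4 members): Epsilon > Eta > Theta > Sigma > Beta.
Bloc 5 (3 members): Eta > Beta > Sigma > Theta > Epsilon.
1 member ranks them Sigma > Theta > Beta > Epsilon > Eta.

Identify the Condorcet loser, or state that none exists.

Pairwise majorities:
Epsilon vs Beta: Epsilon, 15–4.
Epsilon vs Eta: Epsilon, 15–4.
Epsilon vs Theta: Epsilon, 15–4.
Epsilon vs Sigma: Epsilon wins 15–4.
Beta vs Eta: 1 to 18, Eta.
Beta vs Theta: 2+8+3 = 13 for Beta, 6 for Theta — Beta by 13–6.
Beta vs Sigma: Beta, 12–7.
Eta–Theta: Eta 18–1.
Eta vs Sigma: Eta, 18–1.
Theta vs Sigma: 5 to 14, Sigma.
Theta loses to every other book — it is the Condorcet loser.

Theta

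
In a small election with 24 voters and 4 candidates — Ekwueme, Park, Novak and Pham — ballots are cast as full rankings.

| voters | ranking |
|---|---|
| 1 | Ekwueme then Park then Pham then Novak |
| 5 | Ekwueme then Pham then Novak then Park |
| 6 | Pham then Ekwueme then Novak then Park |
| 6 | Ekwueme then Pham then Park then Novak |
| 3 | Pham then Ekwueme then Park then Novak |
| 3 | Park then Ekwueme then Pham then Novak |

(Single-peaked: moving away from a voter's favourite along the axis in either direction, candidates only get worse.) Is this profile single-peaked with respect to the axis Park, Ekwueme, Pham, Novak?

Axis positions: Park=1, Ekwueme=2, Pham=3, Novak=4.
Bloc 1 (peak Ekwueme at position 2): ranking walks positions 2-1-3-4, expanding outward from the peak — single-peaked.
Bloc 2 (peak Ekwueme at position 2): ranking walks positions 2-3-4-1, expanding outward from the peak — single-peaked.
Bloc 3 (peak Pham at position 3): ranking walks positions 3-2-4-1, expanding outward from the peak — single-peaked.
Bloc 4 (peak Ekwueme at position 2): ranking walks positions 2-3-1-4, expanding outward from the peak — single-peaked.
Bloc 5 (peak Pham at position 3): ranking walks positions 3-2-1-4, expanding outward from the peak — single-peaked.
Bloc 6 (peak Park at position 1): ranking walks positions 1-2-3-4, expanding outward from the peak — single-peaked.
Every ranking is single-peaked on this axis.

yes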